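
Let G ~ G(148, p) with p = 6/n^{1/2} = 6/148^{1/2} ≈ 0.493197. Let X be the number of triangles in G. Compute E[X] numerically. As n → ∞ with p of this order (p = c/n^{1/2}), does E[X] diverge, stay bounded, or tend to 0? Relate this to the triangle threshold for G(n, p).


Number of potential triangles: C(148, 3) = 529396.
Each occurs with probability p³ ≈ (0.493197)³ ≈ 1.19966829e-01.
By linearity: E[X] = C(148, 3)·p³ ≈ 529396 · 1.19966829e-01 ≈ 63509.959180.
Since α = 1/2 < 1, p = c/n^{1/2} ≫ 1/n is above the triangle threshold p ~ 1/n. Asymptotically E[X] ~ (c³/6)·n^{3(1−α)} = (6³/6)·n^{1.5} → ∞; triangles are abundant w.h.p.

E[X] ≈ 63509.959180; in regime p = Θ(1/n^{1/2}) E[X] diverges (above the triangle threshold p ~ 1/n).


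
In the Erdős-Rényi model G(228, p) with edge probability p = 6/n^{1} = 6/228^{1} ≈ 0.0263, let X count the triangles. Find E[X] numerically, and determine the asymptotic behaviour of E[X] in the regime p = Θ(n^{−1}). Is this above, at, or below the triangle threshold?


Number of potential triangles: C(228, 3) = 1949476.
Each occurs with probability p³ ≈ (0.0263)³ ≈ 1.82242e-05.
By linearity: E[X] = C(228, 3)·p³ ≈ 1949476 · 1.82242e-05 ≈ 35.528.
Here α = 1, so p = 6/n is exactly at the triangle threshold p ~ 1/n. Asymptotically E[X] → c³/6 = 6³/6 = 36 ≈ 36.000, a bounded constant. In this regime the triangle count is asymptotically Poisson(c³/6).

E[X] ≈ 35.528; in regime p = Θ(1/n^{1}) E[X] stays bounded (at the triangle threshold p ~ 1/n).


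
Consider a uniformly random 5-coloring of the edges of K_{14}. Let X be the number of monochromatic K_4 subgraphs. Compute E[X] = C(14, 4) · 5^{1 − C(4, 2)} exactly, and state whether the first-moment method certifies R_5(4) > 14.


E[X] = C(14, 4) · 5^{1 − 6} = 1001 · 5^{−5} = 1001/3125.
As a reduced fraction: E[X] = 1001/3125 ≈ 0.3203200.
Is E[X] < 1? YES.
Since E[X] < 1, there exists a 5-coloring of K_{14} with no monochromatic K_4; hence R_5(4) > 14.

E[X] = 1001/3125 ≈ 0.3203200; E[X] < 1, so R_5(4) > 14.


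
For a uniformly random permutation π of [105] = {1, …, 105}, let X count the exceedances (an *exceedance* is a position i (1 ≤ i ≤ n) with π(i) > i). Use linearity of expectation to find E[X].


Write X = Σ_{i=1}^{105} X_i, where X_i = 1_{π(i) > i}.
For each fixed i, π(i) is uniform over {1, …, 105} (marginal of a uniform permutation), so P[π(i) > i] = (n − i)/n. Summing: Σ_{i=1}^{105} (n − i)/n = (0 + 1 + … + 104)/105 = 105(105 − 1)/(2·105) = (105 − 1)/2.
Hence E[X] = Σ_{i=1}^{105} (105 − i)/105 = 52 ≈ 52.000000.

E[X] = 52 = 52.000000.


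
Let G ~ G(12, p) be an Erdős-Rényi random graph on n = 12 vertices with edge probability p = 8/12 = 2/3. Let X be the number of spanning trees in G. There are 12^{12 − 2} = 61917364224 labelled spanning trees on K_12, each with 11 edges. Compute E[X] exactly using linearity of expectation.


K_12 has 12^{12 − 2} = 61917364224 labelled spanning trees.
For each such spanning tree H, let X_H = 1 if all 11 edges of H are present in G. Then P[X_H = 1] = p^{11} = (2/3)^{11} = 2048/177147.
By linearity of expectation: E[X] = Σ_H E[X_H] = 61917364224 · p^{11} = 61917364224 · 2048/177147 = 2147483648/3.
Numerically: E[X] ≈ 7.1583e+08.

E[X] = 61917364224 · (2/3)^{11} = 2147483648/3 ≈ 7.1583e+08.


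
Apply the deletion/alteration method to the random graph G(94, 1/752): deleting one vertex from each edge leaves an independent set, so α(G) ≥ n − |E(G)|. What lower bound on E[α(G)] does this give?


E[|E(G)|] = C(94, 2)·p = 4371 · (1/752) = 93/16.
E[α(G)] ≥ n − E[|E(G)|] = 94 − 93/16 = 1411/16.
Numerically: ≈ 88.187500.
(This is only a lower bound; the true E[α(G)] may be larger.)

E[α(G)] ≥ 1411/16 ≈ 88.187500.


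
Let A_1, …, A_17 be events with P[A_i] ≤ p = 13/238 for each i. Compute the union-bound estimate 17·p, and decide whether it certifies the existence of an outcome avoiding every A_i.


Union bound: P[∪_{i=1}^{17} A_i] ≤ Σ_i P[A_i] ≤ 17·p = 17·(13/238) = 13/14.
Numerically: 13/14 ≈ 0.9286.
Is 13/14 < 1? YES.
Since P[∪ A_i] ≤ 13/14 < 1, the complement has P[∩ A_i^c] ≥ 1 − 13/14 = 1/14 > 0, so some outcome avoids every A_i.

17·p = 13/14 ≈ 0.9286; existence CERTIFIED by the union bound.


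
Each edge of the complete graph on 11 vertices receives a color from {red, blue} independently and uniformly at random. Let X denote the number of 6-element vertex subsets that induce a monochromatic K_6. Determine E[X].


Let X = Σ_S X_S over the C(11, 6) = 462 subsets S of size 6, where X_S = 1 if the K_6 on S is monochromatic.
For a fixed S, the K_6 on S has C(6, 2) = 15 edges. P[all 15 edges red] = (1/2)^15, and likewise for blue, so P[monochromatic] = 2·(1/2)^15 = 2^{1 − 15} = 1/16384.
Summing: E[X] = C(11, 6) · 2^{1 − 15} = 462 · 1/16384 = 231/8192.
Numerically: E[X] ≈ 0.02820.

E[X] = C(11,6)·2^(1−C(6,2)) = 231/8192 ≈ 0.02820.


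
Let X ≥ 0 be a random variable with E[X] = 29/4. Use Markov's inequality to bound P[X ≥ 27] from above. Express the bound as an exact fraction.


μ = E[X] = 29/4, a = 27.
Markov: P[X ≥ 27] ≤ μ/a = (29/4)/27 = 29/108.
Numerically: ≈ 0.26852.
(Since a = 27 > μ = 7.25000, the bound 29/108 is < 1 and informative.)

P[X ≥ 27] ≤ 29/108 ≈ 0.26852.


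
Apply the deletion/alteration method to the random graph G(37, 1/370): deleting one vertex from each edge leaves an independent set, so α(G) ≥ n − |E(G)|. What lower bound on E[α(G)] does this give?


E[|E(G)|] = C(37, 2)·p = 666 · (1/370) = 9/5.
E[α(G)] ≥ n − E[|E(G)|] = 37 − 9/5 = 176/5.
Numerically: ≈ 35.2000.
(This is only a lower bound; the true E[α(G)] may be larger.)

E[α(G)] ≥ 176/5 ≈ 35.2000.


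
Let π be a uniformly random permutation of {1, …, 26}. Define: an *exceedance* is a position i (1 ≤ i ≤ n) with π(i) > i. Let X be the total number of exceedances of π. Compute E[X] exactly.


Write X = Σ_{i=1}^{26} X_i, where X_i = 1_{π(i) > i}.
For each fixed i, π(i) is uniform over {1, …, 26} (marginal of a uniform permutation), so P[π(i) > i] = (n − i)/n. Summing: Σ_{i=1}^{26} (n − i)/n = (0 + 1 + … + 25)/26 = 26(26 − 1)/(2·26) = (26 − 1)/2.
Hence E[X] = Σ_{i=1}^{26} (26 − i)/26 = 25/2 ≈ 12.50000.

E[X] = 25/2 = 12.50000.


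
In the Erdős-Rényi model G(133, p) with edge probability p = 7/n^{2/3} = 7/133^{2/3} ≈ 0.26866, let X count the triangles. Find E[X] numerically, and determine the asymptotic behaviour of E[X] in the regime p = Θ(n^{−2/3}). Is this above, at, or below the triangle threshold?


Number of potential triangles: C(133, 3) = 383306.
Each occurs with probability p³ ≈ (0.26866)³ ≈ 1.9390582e-02.
By linearity: E[X] = C(133, 3)·p³ ≈ 383306 · 1.9390582e-02 ≈ 7432.52632.
Since α = 2/3 < 1, p = c/n^{2/3} ≫ 1/n is above the triangle threshold p ~ 1/n. Asymptotically E[X] ~ (c³/6)·n^{3(1−α)} = (7³/6)·n^{1} → ∞; triangles are abundant w.h.p.

E[X] ≈ 7432.52632; in regime p = Θ(1/n^{2/3}) E[X] diverges (above the triangle threshold p ~ 1/n).


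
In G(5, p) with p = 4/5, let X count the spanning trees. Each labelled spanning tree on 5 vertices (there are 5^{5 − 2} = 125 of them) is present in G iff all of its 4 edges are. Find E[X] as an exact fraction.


K_5 has 5^{5 − 2} = 125 labelled spanning trees.
For each such spanning tree H, let X_H = 1 if all 4 edges of H are present in G. Then P[X_H = 1] = p^{4} = (4/5)^{4} = 256/625.
By linearity of expectation: E[X] = Σ_H E[X_H] = 125 · p^{4} = 125 · 256/625 = 256/5.
Numerically: E[X] ≈ 51.2.

E[X] = 125 · (4/5)^{4} = 256/5 ≈ 51.2.


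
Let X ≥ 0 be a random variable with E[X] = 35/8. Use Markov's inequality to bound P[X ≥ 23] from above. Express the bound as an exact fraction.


μ = E[X] = 35/8, a = 23.
Markov: P[X ≥ 23] ≤ μ/a = (35/8)/23 = 35/184.
Numerically: ≈ 0.190.
(Since a = 23 > μ = 4.375, the bound 35/184 is < 1 and informative.)

P[X ≥ 23] ≤ 35/184 ≈ 0.190.


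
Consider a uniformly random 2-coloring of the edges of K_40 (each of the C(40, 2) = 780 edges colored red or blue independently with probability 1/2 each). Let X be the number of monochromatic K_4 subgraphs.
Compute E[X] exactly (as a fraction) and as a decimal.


Let X = Σ_S X_S over the C(40, 4) = 91390 subsets S of size 4, where X_S = 1 if the K_4 on S is monochromatic.
For a fixed S, the K_4 on S has C(4, 2) = 6 edges. P[all 6 edges red] = (1/2)^6, and likewise for blue, so P[monochromatic] = 2·(1/2)^6 = 2^{1 − 6} = 1/32.
By linearity: E[X] = C(40, 4) · 2^{1 − 6} = 91390 · 1/32 = 45695/16.
Numerically: E[X] ≈ 2855.93750.

E[X] = C(40,4)·2^(1−C(4,2)) = 45695/16 ≈ 2855.93750.


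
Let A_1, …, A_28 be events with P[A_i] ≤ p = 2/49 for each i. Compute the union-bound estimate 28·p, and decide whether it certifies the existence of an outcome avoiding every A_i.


Union bound: P[∪_{i=1}^{28} A_i] ≤ Σ_i P[A_i] ≤ 28·p = 28·(2/49) = 8/7.
Numerically: 8/7 ≈ 1.142857.
Is 8/7 < 1? NO.
Since the bound 8/7 is ≥ 1, the union bound is uninformative here; it does NOT by itself certify existence.

28·p = 8/7 ≈ 1.142857; existence NOT certified by the union bound.


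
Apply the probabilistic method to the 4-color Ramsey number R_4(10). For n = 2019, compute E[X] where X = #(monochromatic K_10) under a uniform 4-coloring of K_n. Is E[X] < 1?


E[X] = C(2019, 10) · 4^{1 − 45} = 303322949179835278009229628 · 4^{−44} = 303322949179835278009229628/309485009821345068724781056.
As a reduced fraction: E[X] = 75830737294958819502307407/77371252455336267181195264 ≈ 0.980.
Is E[X] < 1? YES.
Since E[X] < 1, there exists a 4-coloring of K_{2019} with no monochromatic K_10; hence R_4(10) > 2019.

E[X] = 75830737294958819502307407/77371252455336267181195264 ≈ 0.980; E[X] < 1, so R_4(10) > 2019.


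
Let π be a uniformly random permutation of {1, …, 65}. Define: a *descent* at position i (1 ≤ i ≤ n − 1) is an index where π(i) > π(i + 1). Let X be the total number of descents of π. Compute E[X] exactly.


Write X = Σ X_I over i = 1, …, 64, with X_I the indicator of one descent.
There are 64 indicators.
For each fixed i, the pair (π(i), π(i+1)) is a uniformly random ordered pair of distinct values from {1, …, 65}; by symmetry P[π(i) > π(i+1)] = 1/2.
By linearity: E[X] = 64 · (1/2) = (65 − 1) · (1/2) = 32 ≈ 32.000.

E[X] = 32 = 32.000.


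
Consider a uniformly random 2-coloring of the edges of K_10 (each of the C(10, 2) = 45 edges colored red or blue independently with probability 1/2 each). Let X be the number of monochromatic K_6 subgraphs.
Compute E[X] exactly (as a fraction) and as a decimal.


Let X = Σ_S X_S over the C(10, 6) = 210 subsets S of size 6, where X_S = 1 if the K_6 on S is monochromatic.
For a fixed S, the K_6 on S has C(6, 2) = 15 edges. P[all 15 edges red] = (1/2)^15, and likewise for blue, so P[monochromatic] = 2·(1/2)^15 = 2^{1 − 15} = 1/16384.
Summing: E[X] = C(10, 6) · 2^{1 − 15} = 210 · 1/16384 = 105/8192.
Numerically: E[X] ≈ 0.0128.

E[X] = C(10,6)·2^(1−C(6,2)) = 105/8192 ≈ 0.0128.


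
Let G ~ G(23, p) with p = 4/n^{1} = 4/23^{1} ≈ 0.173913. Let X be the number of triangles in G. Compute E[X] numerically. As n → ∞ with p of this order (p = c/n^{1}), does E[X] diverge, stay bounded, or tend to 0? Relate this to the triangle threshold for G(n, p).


Number of potential triangles: C(23, 3) = 1771.
Each occurs with probability p³ ≈ (0.173913)³ ≈ 5.26012986e-03.
By linearity: E[X] = C(23, 3)·p³ ≈ 1771 · 5.26012986e-03 ≈ 9.315690.
Here α = 1, so p = 4/n is exactly at the triangle threshold p ~ 1/n. Asymptotically E[X] → c³/6 = 4³/6 = 32/3 ≈ 10.666667, a bounded constant. In this regime the triangle count is asymptotically Poisson(c³/6).

E[X] ≈ 9.315690; in regime p = Θ(1/n^{1}) E[X] stays bounded (at the triangle threshold p ~ 1/n).


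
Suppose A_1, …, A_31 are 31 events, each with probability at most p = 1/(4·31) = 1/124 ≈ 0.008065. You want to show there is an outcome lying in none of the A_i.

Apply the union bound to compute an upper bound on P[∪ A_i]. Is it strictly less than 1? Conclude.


Union bound: P[∪_{i=1}^{31} A_i] ≤ Σ_i P[A_i] ≤ 31·p = 31·(1/124) = 1/4.
Numerically: 1/4 ≈ 0.250000.
Is 1/4 < 1? YES.
Since P[∪ A_i] ≤ 1/4 < 1, the complement has P[∩ A_i^c] ≥ 1 − 1/4 = 3/4 > 0, so some outcome avoids every A_i.

31·p = 1/4 ≈ 0.250000; existence CERTIFIED by the union bound.


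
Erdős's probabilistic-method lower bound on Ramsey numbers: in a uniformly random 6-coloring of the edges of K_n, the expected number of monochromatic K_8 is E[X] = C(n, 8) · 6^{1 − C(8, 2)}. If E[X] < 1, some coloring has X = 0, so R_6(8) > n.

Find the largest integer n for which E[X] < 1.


We need C(n, 8) · 6^{1 − 28} < 1, i.e. C(n, 8) < 6^{28 − 1} = 1023490369077469249536.
Check values of n near the boundary:
  n = 1592: C(1592, 8) = 1005480414540892933435; 1005480414540892933435 < 1023490369077469249536? YES
  n = 1593: C(1593, 8) = 1010555394551193970323; 1010555394551193970323 < 1023490369077469249536? YES
  n = 1594: C(1594, 8) = 1015652773590544255167; 1015652773590544255167 < 1023490369077469249536? YES
  n = 1595: C(1595, 8) = 1020772636343363633895; 1020772636343363633895 < 1023490369077469249536? YES
  n = 1596: C(1596, 8) = 1025915067760710553965; 1025915067760710553965 < 1023490369077469249536? NO
  n = 1597: C(1597, 8) = 1031080153060953275445; 1031080153060953275445 < 1023490369077469249536? NO
  n = 1598: C(1598, 8) = 1036267977730442348529; 1036267977730442348529 < 1023490369077469249536? NO
The largest n with C(n, 8) < 1023490369077469249536 is n = 1595 (where E[X] = 113419181815929292655/113721152119718805504 ≈ 0.997345). Hence R_6(8) > 1595, i.e. R_6(8) ≥ 1596.

Largest n = 1595; hence R_6(8) > 1595.


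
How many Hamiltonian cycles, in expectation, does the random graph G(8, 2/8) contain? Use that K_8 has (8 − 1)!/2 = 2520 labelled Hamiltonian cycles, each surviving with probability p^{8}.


K_8 has (8 − 1)!/2 = 2520 labelled Hamiltonian cycles.
For each such Hamiltonian cycle H, let X_H = 1 if all 8 edges of H are present in G. Then P[X_H = 1] = p^{8} = (1/4)^{8} = 1/65536.
By linearity of expectation: E[X] = Σ_H E[X_H] = 2520 · p^{8} = 2520 · 1/65536 = 315/8192.
Numerically: E[X] ≈ 0.0385.

E[X] = 2520 · (1/4)^{8} = 315/8192 ≈ 0.0385.


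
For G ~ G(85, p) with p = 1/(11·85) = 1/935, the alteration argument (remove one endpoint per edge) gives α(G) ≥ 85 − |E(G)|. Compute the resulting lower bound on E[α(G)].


E[|E(G)|] = C(85, 2)·p = 3570 · (1/935) = 42/11.
E[α(G)] ≥ n − E[|E(G)|] = 85 − 42/11 = 893/11.
Numerically: ≈ 81.18182.
(This is only a lower bound; the true E[α(G)] may be larger.)

E[α(G)] ≥ 893/11 ≈ 81.18182.


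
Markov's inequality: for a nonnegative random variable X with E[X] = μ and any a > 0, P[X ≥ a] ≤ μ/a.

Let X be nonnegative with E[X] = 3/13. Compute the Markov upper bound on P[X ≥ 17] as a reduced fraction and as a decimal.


μ = E[X] = 3/13, a = 17.
Markov: P[X ≥ 17] ≤ μ/a = (3/13)/17 = 3/221.
Numerically: ≈ 0.014.
(Since a = 17 > μ = 0.231, the bound 3/221 is < 1 and informative.)

P[X ≥ 17] ≤ 3/221 ≈ 0.014.


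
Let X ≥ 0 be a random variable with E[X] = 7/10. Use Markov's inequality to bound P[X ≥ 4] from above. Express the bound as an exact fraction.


μ = E[X] = 7/10, a = 4.
Markov: P[X ≥ 4] ≤ μ/a = (7/10)/4 = 7/40.
Numerically: ≈ 0.175000.
(Since a = 4 > μ = 0.700000, the bound 7/40 is < 1 and informative.)

P[X ≥ 4] ≤ 7/40 ≈ 0.175000.


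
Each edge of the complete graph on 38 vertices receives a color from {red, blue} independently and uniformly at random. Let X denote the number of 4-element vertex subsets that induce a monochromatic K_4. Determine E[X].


Let X = Σ_S X_S over the C(38, 4) = 73815 subsets S of size 4, where X_S = 1 if the K_4 on S is monochromatic.
For a fixed S, the K_4 on S has C(4, 2) = 6 edges. P[all 6 edges red] = (1/2)^6, and likewise for blue, so P[monochromatic] = 2·(1/2)^6 = 2^{1 − 6} = 1/32.
By linearity of expectation: E[X] = C(38, 4) · 2^{1 − 6} = 73815 · 1/32 = 73815/32.
Numerically: E[X] ≈ 2306.719.

E[X] = C(38,4)·2^(1−C(4,2)) = 73815/32 ≈ 2306.719.


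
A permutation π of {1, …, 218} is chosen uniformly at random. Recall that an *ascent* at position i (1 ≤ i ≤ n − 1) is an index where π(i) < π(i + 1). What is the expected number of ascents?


Write X = Σ X_I over i = 1, …, 217, with X_I the indicator of one ascent.
There are 217 indicators.
For each fixed i, the pair (π(i), π(i+1)) is a uniformly random ordered pair of distinct values from {1, …, 218}; by symmetry P[π(i) < π(i+1)] = 1/2.
By linearity: E[X] = 217 · (1/2) = (218 − 1) · (1/2) = 217/2 ≈ 108.50000.

E[X] = 217/2 = 108.50000.


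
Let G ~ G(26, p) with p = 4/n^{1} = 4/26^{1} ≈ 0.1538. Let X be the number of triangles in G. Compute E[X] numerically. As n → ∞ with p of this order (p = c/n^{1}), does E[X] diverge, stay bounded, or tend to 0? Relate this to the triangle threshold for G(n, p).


Number of potential triangles: C(26, 3) = 2600.
Each occurs with probability p³ ≈ (0.1538)³ ≈ 3.641329e-03.
By linearity: E[X] = C(26, 3)·p³ ≈ 2600 · 3.641329e-03 ≈ 9.4675.
Here α = 1, so p = 4/n is exactly at the triangle threshold p ~ 1/n. Asymptotically E[X] → c³/6 = 4³/6 = 32/3 ≈ 10.6667, a bounded constant. In this regime the triangle count is asymptotically Poisson(c³/6).

E[X] ≈ 9.4675; in regime p = Θ(1/n^{1}) E[X] stays bounded (at the triangle threshold p ~ 1/n).


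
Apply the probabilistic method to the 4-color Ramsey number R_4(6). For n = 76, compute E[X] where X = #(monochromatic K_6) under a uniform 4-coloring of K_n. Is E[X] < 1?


E[X] = C(76, 6) · 4^{1 − 15} = 218618940 · 4^{−14} = 218618940/268435456.
As a reduced fraction: E[X] = 54654735/67108864 ≈ 0.81442.
Is E[X] < 1? YES.
Since E[X] < 1, there exists a 4-coloring of K_{76} with no monochromatic K_6; hence R_4(6) > 76.

E[X] = 54654735/67108864 ≈ 0.81442; E[X] < 1, so R_4(6) > 76.


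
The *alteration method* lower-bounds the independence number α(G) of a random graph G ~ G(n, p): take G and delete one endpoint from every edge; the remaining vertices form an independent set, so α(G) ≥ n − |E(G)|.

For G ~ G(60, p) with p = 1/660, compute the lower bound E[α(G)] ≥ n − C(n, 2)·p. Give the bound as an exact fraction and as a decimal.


E[|E(G)|] = C(60, 2)·p = 1770 · (1/660) = 59/22.
E[α(G)] ≥ n − E[|E(G)|] = 60 − 59/22 = 1261/22.
Numerically: ≈ 57.318182.
(This is only a lower bound; the true E[α(G)] may be larger.)

E[α(G)] ≥ 1261/22 ≈ 57.318182.


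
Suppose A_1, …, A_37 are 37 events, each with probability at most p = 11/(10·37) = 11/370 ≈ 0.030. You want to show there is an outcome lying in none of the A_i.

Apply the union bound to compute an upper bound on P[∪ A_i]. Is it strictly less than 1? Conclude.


Union bound: P[∪_{i=1}^{37} A_i] ≤ Σ_i P[A_i] ≤ 37·p = 37·(11/370) = 11/10.
Numerically: 11/10 ≈ 1.100.
Is 11/10 < 1? NO.
Since the bound 11/10 is ≥ 1, the union bound is uninformative here; it does NOT by itself certify existence.

37·p = 11/10 ≈ 1.100; existence NOT certified by the union bound.


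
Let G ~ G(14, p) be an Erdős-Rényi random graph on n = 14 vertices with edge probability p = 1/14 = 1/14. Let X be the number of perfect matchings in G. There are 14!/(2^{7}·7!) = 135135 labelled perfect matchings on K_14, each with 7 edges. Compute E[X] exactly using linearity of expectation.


K_14 has 14!/(2^{7}·7!) = 135135 labelled perfect matchings.
For each such perfect matching H, let X_H = 1 if all 7 edges of H are present in G. Then P[X_H = 1] = p^{7} = (1/14)^{7} = 1/105413504.
Summing the indicators: E[X] = Σ_H E[X_H] = 135135 · p^{7} = 135135 · 1/105413504 = 19305/15059072.
Numerically: E[X] ≈ 0.00128195.

E[X] = 135135 · (1/14)^{7} = 19305/15059072 ≈ 0.00128195.


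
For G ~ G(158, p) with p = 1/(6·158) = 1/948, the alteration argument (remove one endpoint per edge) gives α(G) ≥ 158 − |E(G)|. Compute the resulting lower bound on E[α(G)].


E[|E(G)|] = C(158, 2)·p = 12403 · (1/948) = 157/12.
E[α(G)] ≥ n − E[|E(G)|] = 158 − 157/12 = 1739/12.
Numerically: ≈ 144.916667.
(This is only a lower bound; the true E[α(G)] may be larger.)

E[α(G)] ≥ 1739/12 ≈ 144.916667.


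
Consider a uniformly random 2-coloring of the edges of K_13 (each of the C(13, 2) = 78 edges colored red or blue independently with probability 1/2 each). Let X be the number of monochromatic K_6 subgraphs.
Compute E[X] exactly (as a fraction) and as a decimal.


Let X = Σ_S X_S over the C(13, 6) = 1716 subsets S of size 6, where X_S = 1 if the K_6 on S is monochromatic.
For a fixed S, the K_6 on S has C(6, 2) = 15 edges. P[all 15 edges red] = (1/2)^15, and likewise for blue, so P[monochromatic] = 2·(1/2)^15 = 2^{1 − 15} = 1/16384.
Summing: E[X] = C(13, 6) · 2^{1 − 15} = 1716 · 1/16384 = 429/4096.
Numerically: E[X] ≈ 0.10474.

E[X] = C(13,6)·2^(1−C(6,2)) = 429/4096 ≈ 0.10474.


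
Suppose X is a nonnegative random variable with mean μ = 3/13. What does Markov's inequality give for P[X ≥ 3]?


μ = E[X] = 3/13, a = 3.
Markov: P[X ≥ 3] ≤ μ/a = (3/13)/3 = 1/13.
Numerically: ≈ 0.076923.
(Since a = 3 > μ = 0.230769, the bound 1/13 is < 1 and informative.)

P[X ≥ 3] ≤ 1/13 ≈ 0.076923.


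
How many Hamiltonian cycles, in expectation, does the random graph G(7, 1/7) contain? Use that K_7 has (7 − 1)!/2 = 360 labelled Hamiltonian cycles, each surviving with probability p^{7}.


K_7 has (7 − 1)!/2 = 360 labelled Hamiltonian cycles.
For each such Hamiltonian cycle H, let X_H = 1 if all 7 edges of H are present in G. Then P[X_H = 1] = p^{7} = (1/7)^{7} = 1/823543.
By linearity of expectation: E[X] = Σ_H E[X_H] = 360 · p^{7} = 360 · 1/823543 = 360/823543.
Numerically: E[X] ≈ 0.00043714.

E[X] = 360 · (1/7)^{7} = 360/823543 ≈ 0.00043714.


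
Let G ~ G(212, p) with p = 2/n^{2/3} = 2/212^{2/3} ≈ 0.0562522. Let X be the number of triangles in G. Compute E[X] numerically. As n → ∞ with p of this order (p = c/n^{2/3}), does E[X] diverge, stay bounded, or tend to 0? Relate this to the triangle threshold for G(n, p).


Number of potential triangles: C(212, 3) = 1565620.
Each occurs with probability p³ ≈ (0.0562522)³ ≈ 1.77999288e-04.
By linearity: E[X] = C(212, 3)·p³ ≈ 1565620 · 1.77999288e-04 ≈ 278.679245.
Since α = 2/3 < 1, p = c/n^{2/3} ≫ 1/n is above the triangle threshold p ~ 1/n. Asymptotically E[X] ~ (c³/6)·n^{3(1−α)} = (2³/6)·n^{1} → ∞; triangles are abundant w.h.p.

E[X] ≈ 278.679245; in regime p = Θ(1/n^{2/3}) E[X] diverges (above the triangle threshold p ~ 1/n).


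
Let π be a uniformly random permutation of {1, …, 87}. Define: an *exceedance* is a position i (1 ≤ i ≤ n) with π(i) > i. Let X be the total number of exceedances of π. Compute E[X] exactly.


Write X = Σ_{i=1}^{87} X_i, where X_i = 1_{π(i) > i}.
For each fixed i, π(i) is uniform over {1, …, 87} (marginal of a uniform permutation), so P[π(i) > i] = (n − i)/n. Summing: Σ_{i=1}^{87} (n − i)/n = (0 + 1 + … + 86)/87 = 87(87 − 1)/(2·87) = (87 − 1)/2.
Hence E[X] = Σ_{i=1}^{87} (87 − i)/87 = 43 ≈ 43.00000.

E[X] = 43 = 43.00000.


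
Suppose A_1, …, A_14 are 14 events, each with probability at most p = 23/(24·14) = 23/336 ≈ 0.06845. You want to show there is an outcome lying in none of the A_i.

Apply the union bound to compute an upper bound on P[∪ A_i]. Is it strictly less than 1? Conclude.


Union bound: P[∪_{i=1}^{14} A_i] ≤ Σ_i P[A_i] ≤ 14·p = 14·(23/336) = 23/24.
Numerically: 23/24 ≈ 0.95833.
Is 23/24 < 1? YES.
Since P[∪ A_i] ≤ 23/24 < 1, the complement has P[∩ A_i^c] ≥ 1 − 23/24 = 1/24 > 0, so some outcome avoids every A_i.

14·p = 23/24 ≈ 0.95833; existence CERTIFIED by the union bound.


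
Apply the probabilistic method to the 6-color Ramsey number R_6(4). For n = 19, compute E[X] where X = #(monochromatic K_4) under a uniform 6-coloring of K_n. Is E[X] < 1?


E[X] = C(19, 4) · 6^{1 − 6} = 3876 · 6^{−5} = 3876/7776.
As a reduced fraction: E[X] = 323/648 ≈ 0.4984568.
Is E[X] < 1? YES.
Since E[X] < 1, there exists a 6-coloring of K_{19} with no monochromatic K_4; hence R_6(4) > 19.

E[X] = 323/648 ≈ 0.4984568; E[X] < 1, so R_6(4) > 19.


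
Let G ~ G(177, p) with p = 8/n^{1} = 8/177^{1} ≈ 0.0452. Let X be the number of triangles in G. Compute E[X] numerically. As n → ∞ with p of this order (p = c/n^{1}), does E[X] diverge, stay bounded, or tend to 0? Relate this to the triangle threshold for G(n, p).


Number of potential triangles: C(177, 3) = 908600.
Each occurs with probability p³ ≈ (0.0452)³ ≈ 9.23316e-05.
By linearity: E[X] = C(177, 3)·p³ ≈ 908600 · 9.23316e-05 ≈ 83.892.
Here α = 1, so p = 8/n is exactly at the triangle threshold p ~ 1/n. Asymptotically E[X] → c³/6 = 8³/6 = 256/3 ≈ 85.333, a bounded constant. In this regime the triangle count is asymptotically Poisson(c³/6).

E[X] ≈ 83.892; in regime p = Θ(1/n^{1}) E[X] stays bounded (at the triangle threshold p ~ 1/n).


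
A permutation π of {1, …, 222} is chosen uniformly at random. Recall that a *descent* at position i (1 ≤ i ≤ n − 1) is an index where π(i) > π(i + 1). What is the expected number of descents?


Write X = Σ X_I over i = 1, …, 221, with X_I the indicator of one descent.
There are 221 indicators.
For each fixed i, the pair (π(i), π(i+1)) is a uniformly random ordered pair of distinct values from {1, …, 222}; by symmetry P[π(i) > π(i+1)] = 1/2.
By linearity: E[X] = 221 · (1/2) = (222 − 1) · (1/2) = 221/2 ≈ 110.500.

E[X] = 221/2 = 110.500.


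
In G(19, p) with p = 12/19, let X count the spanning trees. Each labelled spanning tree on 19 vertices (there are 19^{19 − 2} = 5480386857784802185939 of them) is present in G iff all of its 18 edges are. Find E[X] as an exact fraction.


K_19 has 19^{19 − 2} = 5480386857784802185939 labelled spanning trees.
For each such spanning tree H, let X_H = 1 if all 18 edges of H are present in G. Then P[X_H = 1] = p^{18} = (12/19)^{18} = 26623333280885243904/104127350297911241532841.
By linearity: E[X] = Σ_H E[X_H] = 5480386857784802185939 · p^{18} = 5480386857784802185939 · 26623333280885243904/104127350297911241532841 = 26623333280885243904/19.
Numerically: E[X] ≈ 1.40123e+18.

E[X] = 5480386857784802185939 · (12/19)^{18} = 26623333280885243904/19 ≈ 1.40123e+18.


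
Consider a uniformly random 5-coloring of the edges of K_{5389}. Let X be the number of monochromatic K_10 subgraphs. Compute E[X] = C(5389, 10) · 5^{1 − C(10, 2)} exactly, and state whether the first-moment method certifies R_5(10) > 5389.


E[X] = C(5389, 10) · 5^{1 − 45} = 5645340767466558997768874792926 · 5^{−44} = 5645340767466558997768874792926/5684341886080801486968994140625.
As a reduced fraction: E[X] = 5645340767466558997768874792926/5684341886080801486968994140625 ≈ 0.993.
Is E[X] < 1? YES.
Since E[X] < 1, there exists a 5-coloring of K_{5389} with no monochromatic K_10; hence R_5(10) > 5389.

E[X] = 5645340767466558997768874792926/5684341886080801486968994140625 ≈ 0.993; E[X] < 1, so R_5(10) > 5389.


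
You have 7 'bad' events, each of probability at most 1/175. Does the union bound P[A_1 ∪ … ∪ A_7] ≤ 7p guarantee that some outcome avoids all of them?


Union bound: P[∪_{i=1}^{7} A_i] ≤ Σ_i P[A_i] ≤ 7·p = 7·(1/175) = 1/25.
Numerically: 1/25 ≈ 0.0400000.
Is 1/25 < 1? YES.
Since P[∪ A_i] ≤ 1/25 < 1, the complement has P[∩ A_i^c] ≥ 1 − 1/25 = 24/25 > 0, so some outcome avoids every A_i.

7·p = 1/25 ≈ 0.0400000; existence CERTIFIED by the union bound.


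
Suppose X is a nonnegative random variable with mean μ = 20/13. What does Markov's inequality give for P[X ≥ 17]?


μ = E[X] = 20/13, a = 17.
Markov: P[X ≥ 17] ≤ μ/a = (20/13)/17 = 20/221.
Numerically: ≈ 0.09050.
(Since a = 17 > μ = 1.53846, the bound 20/221 is < 1 and informative.)

P[X ≥ 17] ≤ 20/221 ≈ 0.09050.


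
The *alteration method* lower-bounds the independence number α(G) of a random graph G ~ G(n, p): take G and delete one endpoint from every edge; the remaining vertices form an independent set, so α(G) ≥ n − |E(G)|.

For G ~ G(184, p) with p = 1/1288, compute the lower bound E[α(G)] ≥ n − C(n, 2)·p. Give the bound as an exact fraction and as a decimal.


E[|E(G)|] = C(184, 2)·p = 16836 · (1/1288) = 183/14.
E[α(G)] ≥ n − E[|E(G)|] = 184 − 183/14 = 2393/14.
Numerically: ≈ 170.928571.
(This is only a lower bound; the true E[α(G)] may be larger.)

E[α(G)] ≥ 2393/14 ≈ 170.928571.


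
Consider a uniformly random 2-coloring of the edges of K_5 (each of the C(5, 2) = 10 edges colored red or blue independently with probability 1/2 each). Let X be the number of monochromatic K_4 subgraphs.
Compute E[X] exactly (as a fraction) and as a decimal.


Let X = Σ_S X_S over the C(5, 4) = 5 subsets S of size 4, where X_S = 1 if the K_4 on S is monochromatic.
For a fixed S, the K_4 on S has C(4, 2) = 6 edges. P[all 6 edges red] = (1/2)^6, and likewise for blue, so P[monochromatic] = 2·(1/2)^6 = 2^{1 − 6} = 1/32.
Summing: E[X] = C(5, 4) · 2^{1 − 6} = 5 · 1/32 = 5/32.
Numerically: E[X] ≈ 0.15625.

E[X] = C(5,4)·2^(1−C(4,2)) = 5/32 ≈ 0.15625.


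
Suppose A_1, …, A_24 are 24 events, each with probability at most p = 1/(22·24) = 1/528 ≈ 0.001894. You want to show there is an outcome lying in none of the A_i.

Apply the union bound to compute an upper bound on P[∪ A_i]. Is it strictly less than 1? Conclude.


Union bound: P[∪_{i=1}^{24} A_i] ≤ Σ_i P[A_i] ≤ 24·p = 24·(1/528) = 1/22.
Numerically: 1/22 ≈ 0.045455.
Is 1/22 < 1? YES.
Since P[∪ A_i] ≤ 1/22 < 1, the complement has P[∩ A_i^c] ≥ 1 − 1/22 = 21/22 > 0, so some outcome avoids every A_i.

24·p = 1/22 ≈ 0.045455; existence CERTIFIED by the union bound.


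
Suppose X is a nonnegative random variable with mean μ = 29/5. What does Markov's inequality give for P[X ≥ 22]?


μ = E[X] = 29/5, a = 22.
Markov: P[X ≥ 22] ≤ μ/a = (29/5)/22 = 29/110.
Numerically: ≈ 0.2636.
(Since a = 22 > μ = 5.8000, the bound 29/110 is < 1 and informative.)

P[X ≥ 22] ≤ 29/110 ≈ 0.2636.


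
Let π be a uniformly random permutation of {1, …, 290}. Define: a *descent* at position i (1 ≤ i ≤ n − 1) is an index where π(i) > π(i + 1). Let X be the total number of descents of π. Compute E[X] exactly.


Write X = Σ X_I over i = 1, …, 289, with X_I the indicator of one descent.
There are 289 indicators.
For each fixed i, the pair (π(i), π(i+1)) is a uniformly random ordered pair of distinct values from {1, …, 290}; by symmetry P[π(i) > π(i+1)] = 1/2.
By linearity: E[X] = 289 · (1/2) = (290 − 1) · (1/2) = 289/2 ≈ 144.5000.

E[X] = 289/2 = 144.5000.


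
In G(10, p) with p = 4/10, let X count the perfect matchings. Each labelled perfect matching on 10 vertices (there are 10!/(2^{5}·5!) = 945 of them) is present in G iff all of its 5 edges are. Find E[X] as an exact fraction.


K_10 has 10!/(2^{5}·5!) = 945 labelled perfect matchings.
For each such perfect matching H, let X_H = 1 if all 5 edges of H are present in G. Then P[X_H = 1] = p^{5} = (2/5)^{5} = 32/3125.
By linearity: E[X] = Σ_H E[X_H] = 945 · p^{5} = 945 · 32/3125 = 6048/625.
Numerically: E[X] ≈ 9.677.

E[X] = 945 · (2/5)^{5} = 6048/625 ≈ 9.677.


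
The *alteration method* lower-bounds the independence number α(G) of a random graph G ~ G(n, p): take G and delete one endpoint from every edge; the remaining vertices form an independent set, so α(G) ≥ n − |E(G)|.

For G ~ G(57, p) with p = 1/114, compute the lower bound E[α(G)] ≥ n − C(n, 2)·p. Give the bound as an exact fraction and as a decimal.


E[|E(G)|] = C(57, 2)·p = 1596 · (1/114) = 14.
E[α(G)] ≥ n − E[|E(G)|] = 57 − 14 = 43.
Numerically: ≈ 43.0000.
(This is only a lower bound; the true E[α(G)] may be larger.)

E[α(G)] ≥ 43 ≈ 43.0000.


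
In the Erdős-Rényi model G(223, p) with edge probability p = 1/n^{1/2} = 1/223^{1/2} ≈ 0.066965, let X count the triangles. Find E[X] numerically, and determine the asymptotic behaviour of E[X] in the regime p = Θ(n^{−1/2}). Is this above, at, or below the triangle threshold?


Number of potential triangles: C(223, 3) = 1823471.
Each occurs with probability p³ ≈ (0.066965)³ ≈ 3.00291269e-04.
By linearity: E[X] = C(223, 3)·p³ ≈ 1823471 · 3.00291269e-04 ≈ 547.572421.
Since α = 1/2 < 1, p = c/n^{1/2} ≫ 1/n is above the triangle threshold p ~ 1/n. Asymptotically E[X] ~ (c³/6)·n^{3(1−α)} = (1³/6)·n^{1.5} → ∞; triangles are abundant w.h.p.

E[X] ≈ 547.572421; in regime p = Θ(1/n^{1/2}) E[X] diverges (above the triangle threshold p ~ 1/n).


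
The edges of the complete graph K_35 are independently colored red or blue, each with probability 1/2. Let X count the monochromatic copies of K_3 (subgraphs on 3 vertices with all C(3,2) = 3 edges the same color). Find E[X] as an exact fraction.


Let X = Σ_S X_S over the C(35, 3) = 6545 subsets S of size 3, where X_S = 1 if the K_3 on S is monochromatic.
For a fixed S, the K_3 on S has C(3, 2) = 3 edges. P[all 3 edges red] = (1/2)^3, and likewise for blue, so P[monochromatic] = 2·(1/2)^3 = 2^{1 − 3} = 1/4.
Summing: E[X] = C(35, 3) · 2^{1 − 3} = 6545 · 1/4 = 6545/4.
Numerically: E[X] ≈ 1636.25000.

E[X] = C(35,3)·2^(1−C(3,2)) = 6545/4 ≈ 1636.25000.


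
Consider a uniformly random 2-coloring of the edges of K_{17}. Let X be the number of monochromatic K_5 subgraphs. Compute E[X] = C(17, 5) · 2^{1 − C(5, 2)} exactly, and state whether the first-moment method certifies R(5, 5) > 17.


E[X] = C(17, 5) · 2^{1 − 10} = 6188 · 2^{−9} = 6188/512.
As a reduced fraction: E[X] = 1547/128 ≈ 12.0859375.
Is E[X] < 1? NO.
Since E[X] ≥ 1, the first-moment bound is inconclusive at n = 17; it does NOT by itself certify R(5, 5) > 17.

E[X] = 1547/128 ≈ 12.0859375; E[X] ≥ 1; first-moment method inconclusive here.


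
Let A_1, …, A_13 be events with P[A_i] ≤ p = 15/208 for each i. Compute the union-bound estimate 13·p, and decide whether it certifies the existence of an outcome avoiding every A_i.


Union bound: P[∪_{i=1}^{13} A_i] ≤ Σ_i P[A_i] ≤ 13·p = 13·(15/208) = 15/16.
Numerically: 15/16 ≈ 0.937500.
Is 15/16 < 1? YES.
Since P[∪ A_i] ≤ 15/16 < 1, the complement has P[∩ A_i^c] ≥ 1 − 15/16 = 1/16 > 0, so some outcome avoids every A_i.

13·p = 15/16 ≈ 0.937500; existence CERTIFIED by the union bound.


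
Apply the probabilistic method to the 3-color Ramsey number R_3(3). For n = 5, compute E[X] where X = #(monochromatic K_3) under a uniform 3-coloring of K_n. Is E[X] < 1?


E[X] = C(5, 3) · 3^{1 − 3} = 10 · 3^{−2} = 10/9.
As a reduced fraction: E[X] = 10/9 ≈ 1.111111.
Is E[X] < 1? NO.
Since E[X] ≥ 1, the first-moment bound is inconclusive at n = 5; it does NOT by itself certify R_3(3) > 5.

E[X] = 10/9 ≈ 1.111111; E[X] ≥ 1; first-moment method inconclusive here.


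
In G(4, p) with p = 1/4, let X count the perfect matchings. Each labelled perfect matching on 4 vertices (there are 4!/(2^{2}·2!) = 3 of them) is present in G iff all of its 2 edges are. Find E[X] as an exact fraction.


K_4 has 4!/(2^{2}·2!) = 3 labelled perfect matchings.
For each such perfect matching H, let X_H = 1 if all 2 edges of H are present in G. Then P[X_H = 1] = p^{2} = (1/4)^{2} = 1/16.
By linearity of expectation: E[X] = Σ_H E[X_H] = 3 · p^{2} = 3 · 1/16 = 3/16.
Numerically: E[X] ≈ 0.1875.

E[X] = 3 · (1/4)^{2} = 3/16 ≈ 0.1875.


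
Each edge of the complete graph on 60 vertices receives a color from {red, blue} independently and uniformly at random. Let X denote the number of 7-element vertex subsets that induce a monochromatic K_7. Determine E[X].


Let X = Σ_S X_S over the C(60, 7) = 386206920 subsets S of size 7, where X_S = 1 if the K_7 on S is monochromatic.
For a fixed S, the K_7 on S has C(7, 2) = 21 edges. P[all 21 edges red] = (1/2)^21, and likewise for blue, so P[monochromatic] = 2·(1/2)^21 = 2^{1 − 21} = 1/1048576.
By linearity: E[X] = C(60, 7) · 2^{1 − 21} = 386206920 · 1/1048576 = 48275865/131072.
Numerically: E[X] ≈ 368.31562.

E[X] = C(60,7)·2^(1−C(7,2)) = 48275865/131072 ≈ 368.31562.


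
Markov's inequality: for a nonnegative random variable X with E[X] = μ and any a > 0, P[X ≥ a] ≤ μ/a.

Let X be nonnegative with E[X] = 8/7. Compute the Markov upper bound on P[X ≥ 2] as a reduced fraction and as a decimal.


μ = E[X] = 8/7, a = 2.
Markov: P[X ≥ 2] ≤ μ/a = (8/7)/2 = 4/7.
Numerically: ≈ 0.57143.
(Since a = 2 > μ = 1.14286, the bound 4/7 is < 1 and informative.)

P[X ≥ 2] ≤ 4/7 ≈ 0.57143.


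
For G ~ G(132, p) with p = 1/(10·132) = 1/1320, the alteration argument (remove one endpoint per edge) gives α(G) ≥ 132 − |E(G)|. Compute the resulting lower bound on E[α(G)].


E[|E(G)|] = C(132, 2)·p = 8646 · (1/1320) = 131/20.
E[α(G)] ≥ n − E[|E(G)|] = 132 − 131/20 = 2509/20.
Numerically: ≈ 125.45000.
(This is only a lower bound; the true E[α(G)] may be larger.)

E[α(G)] ≥ 2509/20 ≈ 125.45000.


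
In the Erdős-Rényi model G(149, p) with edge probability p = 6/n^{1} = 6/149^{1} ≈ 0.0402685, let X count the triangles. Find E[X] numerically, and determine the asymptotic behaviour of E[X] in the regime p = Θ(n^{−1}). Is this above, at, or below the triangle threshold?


Number of potential triangles: C(149, 3) = 540274.
Each occurs with probability p³ ≈ (0.0402685)³ ≈ 6.52972582e-05.
By linearity: E[X] = C(149, 3)·p³ ≈ 540274 · 6.52972582e-05 ≈ 35.278411.
Here α = 1, so p = 6/n is exactly at the triangle threshold p ~ 1/n. Asymptotically E[X] → c³/6 = 6³/6 = 36 ≈ 36.000000, a bounded constant. In this regime the triangle count is asymptotically Poisson(c³/6).

E[X] ≈ 35.278411; in regime p = Θ(1/n^{1}) E[X] stays bounded (at the triangle threshold p ~ 1/n).


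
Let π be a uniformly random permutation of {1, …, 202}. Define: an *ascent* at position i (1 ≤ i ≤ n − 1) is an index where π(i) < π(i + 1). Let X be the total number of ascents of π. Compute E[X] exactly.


Write X = Σ X_I over i = 1, …, 201, with X_I the indicator of one ascent.
There are 201 indicators.
For each fixed i, the pair (π(i), π(i+1)) is a uniformly random ordered pair of distinct values from {1, …, 202}; by symmetry P[π(i) < π(i+1)] = 1/2.
By linearity: E[X] = 201 · (1/2) = (202 − 1) · (1/2) = 201/2 ≈ 100.5000.

E[X] = 201/2 = 100.5000.


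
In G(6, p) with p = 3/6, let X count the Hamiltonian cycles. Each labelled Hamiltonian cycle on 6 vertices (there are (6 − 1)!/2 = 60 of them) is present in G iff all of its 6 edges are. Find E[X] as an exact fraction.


K_6 has (6 − 1)!/2 = 60 labelled Hamiltonian cycles.
For each such Hamiltonian cycle H, let X_H = 1 if all 6 edges of H are present in G. Then P[X_H = 1] = p^{6} = (1/2)^{6} = 1/64.
By linearity of expectation: E[X] = Σ_H E[X_H] = 60 · p^{6} = 60 · 1/64 = 15/16.
Numerically: E[X] ≈ 0.938.

E[X] = 60 · (1/2)^{6} = 15/16 ≈ 0.938.


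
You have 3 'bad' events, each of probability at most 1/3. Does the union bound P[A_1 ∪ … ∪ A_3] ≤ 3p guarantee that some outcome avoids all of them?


Union bound: P[∪_{i=1}^{3} A_i] ≤ Σ_i P[A_i] ≤ 3·p = 3·(1/3) = 1.
Numerically: 1 ≈ 1.000.
Is 1 < 1? NO.
Since the bound 1 is ≥ 1, the union bound is uninformative here; it does NOT by itself certify existence.

3·p = 1 ≈ 1.000; existence NOT certified by the union bound.


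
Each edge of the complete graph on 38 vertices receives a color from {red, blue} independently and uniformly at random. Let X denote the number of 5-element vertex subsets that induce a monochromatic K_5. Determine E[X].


Let X = Σ_S X_S over the C(38, 5) = 501942 subsets S of size 5, where X_S = 1 if the K_5 on S is monochromatic.
For a fixed S, the K_5 on S has C(5, 2) = 10 edges. P[all 10 edges red] = (1/2)^10, and likewise for blue, so P[monochromatic] = 2·(1/2)^10 = 2^{1 − 10} = 1/512.
By linearity: E[X] = C(38, 5) · 2^{1 − 10} = 501942 · 1/512 = 250971/256.
Numerically: E[X] ≈ 980.355469.

E[X] = C(38,5)·2^(1−C(5,2)) = 250971/256 ≈ 980.355469.
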